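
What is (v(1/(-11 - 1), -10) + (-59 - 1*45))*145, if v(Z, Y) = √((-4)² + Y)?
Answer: -15080 + 145*√6 ≈ -14725.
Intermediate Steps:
v(Z, Y) = √(16 + Y)
(v(1/(-11 - 1), -10) + (-59 - 1*45))*145 = (√(16 - 10) + (-59 - 1*45))*145 = (√6 + (-59 - 45))*145 = (√6 - 104)*145 = (-104 + √6)*145 = -15080 + 145*√6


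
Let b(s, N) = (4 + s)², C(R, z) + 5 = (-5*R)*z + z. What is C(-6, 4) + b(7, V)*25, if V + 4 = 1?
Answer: 3144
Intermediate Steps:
C(R, z) = -5 + z - 5*R*z (C(R, z) = -5 + ((-5*R)*z + z) = -5 + (-5*R*z + z) = -5 + (z - 5*R*z) = -5 + z - 5*R*z)
V = -3 (V = -4 + 1 = -3)
C(-6, 4) + b(7, V)*25 = (-5 + 4 - 5*(-6)*4) + (4 + 7)²*25 = (-5 + 4 + 120) + 11²*25 = 119 + 121*25 = 119 + 3025 = 3144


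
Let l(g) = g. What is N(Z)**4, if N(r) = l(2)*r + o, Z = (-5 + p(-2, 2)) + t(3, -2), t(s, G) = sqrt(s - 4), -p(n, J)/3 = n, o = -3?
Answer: -7 + 24*I ≈ -7.0 + 24.0*I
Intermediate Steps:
p(n, J) = -3*n
t(s, G) = sqrt(-4 + s)
Z = 1 + I (Z = (-5 - 3*(-2)) + sqrt(-4 + 3) = (-5 + 6) + sqrt(-1) = 1 + I ≈ 1.0 + 1.0*I)
N(r) = -3 + 2*r (N(r) = 2*r - 3 = -3 + 2*r)
N(Z)**4 = (-3 + 2*(1 + I))**4 = (-3 + (2 + 2*I))**4 = (-1 + 2*I)**4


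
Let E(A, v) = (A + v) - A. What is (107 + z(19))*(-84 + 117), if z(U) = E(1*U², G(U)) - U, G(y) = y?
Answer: 3531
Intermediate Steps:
E(A, v) = v
z(U) = 0 (z(U) = U - U = 0)
(107 + z(19))*(-84 + 117) = (107 + 0)*(-84 + 117) = 107*33 = 3531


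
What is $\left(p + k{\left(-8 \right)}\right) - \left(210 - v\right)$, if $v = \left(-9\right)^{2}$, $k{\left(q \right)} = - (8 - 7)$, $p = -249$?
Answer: $-379$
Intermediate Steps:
$k{\left(q \right)} = -1$ ($k{\left(q \right)} = - (8 - 7) = \left(-1\right) 1 = -1$)
$v = 81$
$\left(p + k{\left(-8 \right)}\right) - \left(210 - v\right) = \left(-249 - 1\right) - \left(210 - 81\right) = -250 - \left(210 - 81\right) = -250 - 129 = -379$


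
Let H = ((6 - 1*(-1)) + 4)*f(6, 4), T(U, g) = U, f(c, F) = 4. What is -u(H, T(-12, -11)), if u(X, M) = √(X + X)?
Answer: -2*√22 ≈ -9.3808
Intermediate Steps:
H = 44 (H = ((6 - 1*(-1)) + 4)*4 = ((6 + 1) + 4)*4 = (7 + 4)*4 = 11*4 = 44)
u(X, M) = √2*√X (u(X, M) = √(2*X) = √2*√X)
-u(H, T(-12, -11)) = -√2*√44 = -√2*2*√11 = -2*√22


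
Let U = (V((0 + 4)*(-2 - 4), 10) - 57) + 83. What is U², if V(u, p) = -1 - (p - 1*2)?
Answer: 289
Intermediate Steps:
V(u, p) = 1 - p (V(u, p) = -1 - (p - 2) = -1 - (-2 + p) = -1 + (2 - p) = 1 - p)
U = 17 (U = ((1 - 1*10) - 57) + 83 = ((1 - 10) - 57) + 83 = (-9 - 57) + 83 = -66 + 83 = 17)
U² = 17² = 289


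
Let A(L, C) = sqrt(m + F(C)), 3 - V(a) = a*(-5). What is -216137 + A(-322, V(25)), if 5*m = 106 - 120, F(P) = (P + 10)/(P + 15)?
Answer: -216137 + 4*I*sqrt(58630)/715 ≈ -2.1614e+5 + 1.3546*I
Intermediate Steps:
V(a) = 3 + 5*a (V(a) = 3 - a*(-5) = 3 - (-5)*a = 3 + 5*a)
F(P) = (10 + P)/(15 + P)
m = -14/5 (m = (106 - 120)/5 = (1/5)*(-14) = -14/5 ≈ -2.8000)
A(L, C) = sqrt(-14/5 + (10 + C)/(15 + C))
-216137 + A(-322, V(25)) = -216137 + sqrt(5)*sqrt((-160 - 9*(3 + 5*25))/(15 + (3 + 5*25)))/5 = -216137 + sqrt(5)*sqrt((-160 - 9*(3 + 125))/(15 + (3 + 125)))/5 = -216137 + sqrt(5)*sqrt((-160 - 9*128)/(15 + 128))/5 = -216137 + sqrt(5)*sqrt((-160 - 1152)/143)/5 = -216137 + sqrt(5)*sqrt((1/143)*(-1312))/5 = -216137 + sqrt(5)*sqrt(-1312/143)/5 = -216137 + sqrt(5)*(4*I*sqrt(11726)/143)/5 = -216137 + 4*I*sqrt(58630)/715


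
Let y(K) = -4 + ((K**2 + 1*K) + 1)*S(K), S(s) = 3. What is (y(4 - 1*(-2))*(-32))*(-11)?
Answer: 44000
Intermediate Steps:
y(K) = -1 + 3*K + 3*K**2 (y(K) = -4 + ((K**2 + 1*K) + 1)*3 = -4 + ((K**2 + K) + 1)*3 = -4 + ((K + K**2) + 1)*3 = -4 + (1 + K + K**2)*3 = -4 + (3 + 3*K + 3*K**2) = -1 + 3*K + 3*K**2)
(y(4 - 1*(-2))*(-32))*(-11) = ((-1 + 3*(4 - 1*(-2)) + 3*(4 - 1*(-2))**2)*(-32))*(-11) = ((-1 + 3*(4 + 2) + 3*(4 + 2)**2)*(-32))*(-11) = ((-1 + 3*6 + 3*6**2)*(-32))*(-11) = ((-1 + 18 + 3*36)*(-32))*(-11) = ((-1 + 18 + 108)*(-32))*(-11) = (125*(-32))*(-11) = -4000*(-11) = 44000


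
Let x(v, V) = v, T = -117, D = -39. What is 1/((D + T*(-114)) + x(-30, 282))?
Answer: 1/13269 ≈ 7.5364e-5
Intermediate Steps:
1/((D + T*(-114)) + x(-30, 282)) = 1/((-39 - 117*(-114)) - 30) = 1/((-39 + 13338) - 30) = 1/(13299 - 30) = 1/13269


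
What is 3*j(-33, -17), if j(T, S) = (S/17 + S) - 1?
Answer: -57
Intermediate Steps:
j(T, S) = -1 + 18*S/17 (j(T, S) = (S*(1/17) + S) - 1 = (S/17 + S) - 1 = 18*S/17 - 1 = -1 + 18*S/17)
3*j(-33, -17) = 3*(-1 + (18/17)*(-17)) = 3*(-1 - 18) = 3*(-19) = -57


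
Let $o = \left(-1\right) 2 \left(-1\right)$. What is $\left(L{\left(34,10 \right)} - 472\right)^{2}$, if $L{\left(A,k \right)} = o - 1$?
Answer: $221841$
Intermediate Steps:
$o = 2$ ($o = \left(-2\right) \left(-1\right) = 2$)
$L{\left(A,k \right)} = 1$ ($L{\left(A,k \right)} = 2 - 1 = 1$)
$\left(L{\left(34,10 \right)} - 472\right)^{2} = \left(1 - 472\right)^{2} = \left(-471\right)^{2} = 221841$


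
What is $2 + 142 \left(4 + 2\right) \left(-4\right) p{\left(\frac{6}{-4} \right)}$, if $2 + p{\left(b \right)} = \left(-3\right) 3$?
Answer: $37490$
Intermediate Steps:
$p{\left(b \right)} = -11$ ($p{\left(b \right)} = -2 - 9 = -11$)
$2 + 142 \left(4 + 2\right) \left(-4\right) p{\left(\frac{6}{-4} \right)} = 2 + 142 \left(4 + 2\right) \left(-4\right) \left(-11\right) = 2 + 142 \cdot 6 \left(-4\right) \left(-11\right) = 2 + 142 \left(\left(-24\right) \left(-11\right)\right) = 2 + 142 \cdot 264 = 2 + 37488 = 37490$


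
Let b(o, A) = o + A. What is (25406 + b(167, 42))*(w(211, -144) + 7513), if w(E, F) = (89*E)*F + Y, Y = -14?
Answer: -69075381355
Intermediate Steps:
b(o, A) = A + o
w(E, F) = -14 + 89*E*F (w(E, F) = (89*E)*F - 14 = 89*E*F - 14 = -14 + 89*E*F)
(25406 + b(167, 42))*(w(211, -144) + 7513) = (25406 + (42 + 167))*((-14 + 89*211*(-144)) + 7513) = (25406 + 209)*((-14 - 2704176) + 7513) = 25615*(-2704190 + 7513) = 25615*(-2696677) = -69075381355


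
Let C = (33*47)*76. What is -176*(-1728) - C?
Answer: 186252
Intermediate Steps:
C = 117876 (C = 1551*76 = 117876)
-176*(-1728) - C = -176*(-1728) - 1*117876 = 304128 - 117876 = 186252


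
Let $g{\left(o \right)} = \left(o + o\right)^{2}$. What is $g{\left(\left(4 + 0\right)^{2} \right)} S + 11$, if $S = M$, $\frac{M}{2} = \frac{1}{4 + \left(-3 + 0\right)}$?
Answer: $2059$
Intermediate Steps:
$M = 2$ ($M = \frac{2}{4 + \left(-3 + 0\right)} = \frac{2}{4 - 3} = \frac{2}{1} = 2 \cdot 1 = 2$)
$g{\left(o \right)} = 4 o^{2}$ ($g{\left(o \right)} = \left(2 o\right)^{2} = 4 o^{2}$)
$S = 2$
$g{\left(\left(4 + 0\right)^{2} \right)} S + 11 = 4 \left(\left(4 + 0\right)^{2}\right)^{2} \cdot 2 + 11 = 4 \left(4^{2}\right)^{2} \cdot 2 + 11 = 4 \cdot 16^{2} \cdot 2 + 11 = 4 \cdot 256 \cdot 2 + 11 = 1024 \cdot 2 + 11 = 2048 + 11 = 2059$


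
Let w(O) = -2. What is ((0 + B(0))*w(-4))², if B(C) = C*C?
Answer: 0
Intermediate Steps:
B(C) = C²
((0 + B(0))*w(-4))² = ((0 + 0²)*(-2))² = ((0 + 0)*(-2))² = (0*(-2))² = 0² = 0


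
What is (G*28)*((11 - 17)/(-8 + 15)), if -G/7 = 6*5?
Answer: 5040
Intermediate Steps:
G = -210 (G = -42*5 = -7*30 = -210)
(G*28)*((11 - 17)/(-8 + 15)) = (-210*28)*((11 - 17)/(-8 + 15)) = -(-35280)/7 = -5880*(-6/7) = 5040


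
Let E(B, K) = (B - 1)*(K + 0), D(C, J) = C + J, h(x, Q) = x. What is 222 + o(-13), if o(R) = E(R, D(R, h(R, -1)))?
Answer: 586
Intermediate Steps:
E(B, K) = K*(-1 + B) (E(B, K) = (-1 + B)*K = K*(-1 + B))
o(R) = 2*R*(-1 + R) (o(R) = (R + R)*(-1 + R) = (2*R)*(-1 + R) = 2*R*(-1 + R))
222 + o(-13) = 222 + 2*(-13)*(-1 - 13) = 222 + 2*(-13)*(-14) = 222 + 364 = 586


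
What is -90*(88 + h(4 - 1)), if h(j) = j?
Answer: -8190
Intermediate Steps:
-90*(88 + h(4 - 1)) = -90*(88 + (4 - 1)) = -90*(88 + 3) = -90*91 = -8190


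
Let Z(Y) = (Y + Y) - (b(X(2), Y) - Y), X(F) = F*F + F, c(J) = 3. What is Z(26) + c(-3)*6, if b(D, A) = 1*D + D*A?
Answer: -66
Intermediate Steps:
X(F) = F + F² (X(F) = F² + F = F + F²)
b(D, A) = D + A*D
Z(Y) = -6 - 3*Y (Z(Y) = (Y + Y) - ((2*(1 + 2))*(1 + Y) - Y) = 2*Y - ((2*3)*(1 + Y) - Y) = 2*Y - (6*(1 + Y) - Y) = 2*Y - ((6 + 6*Y) - Y) = 2*Y - (6 + 5*Y) = 2*Y + (-6 - 5*Y) = -6 - 3*Y)
Z(26) + c(-3)*6 = (-6 - 3*26) + 3*6 = (-6 - 78) + 18 = -84 + 18 = -66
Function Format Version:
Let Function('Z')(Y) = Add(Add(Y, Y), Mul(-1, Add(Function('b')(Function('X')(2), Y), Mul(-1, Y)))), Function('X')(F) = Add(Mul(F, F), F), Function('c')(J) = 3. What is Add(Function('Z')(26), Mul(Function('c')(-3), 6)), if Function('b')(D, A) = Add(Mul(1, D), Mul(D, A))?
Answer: -66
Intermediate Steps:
Function('X')(F) = Add(F, Pow(F, 2)) (Function('X')(F) = Add(Pow(F, 2), F) = Add(F, Pow(F, 2)))
Function('b')(D, A) = Add(D, Mul(A, D))
Function('Z')(Y) = Add(-6, Mul(-3, Y)) (Function('Z')(Y) = Add(Add(Y, Y), Mul(-1, Add(Mul(Mul(2, Add(1, 2)), Add(1, Y)), Mul(-1, Y)))) = Add(Mul(2, Y), Mul(-1, Add(Mul(Mul(2, 3), Add(1, Y)), Mul(-1, Y)))) = Add(Mul(2, Y), Mul(-1, Add(Mul(6, Add(1, Y)), Mul(-1, Y)))) = Add(Mul(2, Y), Mul(-1, Add(Add(6, Mul(6, Y)), Mul(-1, Y)))) = Add(Mul(2, Y), Mul(-1, Add(6, Mul(5, Y)))) = Add(Mul(2, Y), Add(-6, Mul(-5, Y))) = Add(-6, Mul(-3, Y)))
Add(Function('Z')(26), Mul(Function('c')(-3), 6)) = Add(Add(-6, Mul(-3, 26)), Mul(3, 6)) = Add(Add(-6, -78), 18) = Add(-84, 18) = -66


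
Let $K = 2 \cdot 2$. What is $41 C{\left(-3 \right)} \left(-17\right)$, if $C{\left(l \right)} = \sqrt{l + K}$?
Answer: $-697$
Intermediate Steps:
$K = 4$
$C{\left(l \right)} = \sqrt{4 + l}$ ($C{\left(l \right)} = \sqrt{l + 4} = \sqrt{4 + l}$)
$41 C{\left(-3 \right)} \left(-17\right) = 41 \sqrt{4 - 3} \left(-17\right) = 41 \sqrt{1} \left(-17\right) = 41 \cdot 1 \left(-17\right) = 41 \left(-17\right) = -697$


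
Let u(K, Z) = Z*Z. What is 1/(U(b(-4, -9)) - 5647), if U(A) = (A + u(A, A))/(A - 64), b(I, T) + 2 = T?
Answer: -15/84727 ≈ -0.00017704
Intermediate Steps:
u(K, Z) = Z²
b(I, T) = -2 + T
U(A) = (A + A²)/(-64 + A) (U(A) = (A + A²)/(A - 64) = (A + A²)/(-64 + A))
1/(U(b(-4, -9)) - 5647) = 1/((-2 - 9)*(1 + (-2 - 9))/(-64 + (-2 - 9)) - 5647) = 1/(-11*(1 - 11)/(-64 - 11) - 5647) = 1/(-11*(-10)/(-75) - 5647) = 1/(-11*(-1/75)*(-10) - 5647) = 1/(-22/15 - 5647) = 1/(-84727/15) = -15/84727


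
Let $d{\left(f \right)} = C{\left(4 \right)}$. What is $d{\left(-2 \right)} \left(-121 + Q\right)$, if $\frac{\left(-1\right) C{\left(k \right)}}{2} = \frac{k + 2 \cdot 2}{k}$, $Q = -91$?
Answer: $848$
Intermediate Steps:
$C{\left(k \right)} = - \frac{2 \left(4 + k\right)}{k}$ ($C{\left(k \right)} = - 2 \frac{k + 2 \cdot 2}{k} = - 2 \frac{k + 4}{k} = - 2 \frac{4 + k}{k} = - \frac{2 \left(4 + k\right)}{k}$)
$d{\left(f \right)} = -4$ ($d{\left(f \right)} = -2 - \frac{8}{4} = -2 - 2 = -4$)
$d{\left(-2 \right)} \left(-121 + Q\right) = - 4 \left(-121 - 91\right) = \left(-4\right) \left(-212\right) = 848$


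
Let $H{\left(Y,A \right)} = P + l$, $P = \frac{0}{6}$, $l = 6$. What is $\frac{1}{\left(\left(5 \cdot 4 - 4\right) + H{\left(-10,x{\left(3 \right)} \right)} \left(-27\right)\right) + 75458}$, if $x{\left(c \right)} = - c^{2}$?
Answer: $\frac{1}{75312} \approx 1.3278 \cdot 10^{-5}$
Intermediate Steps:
$P = 0$ ($P = 0 \cdot \frac{1}{6} = 0$)
$H{\left(Y,A \right)} = 6$ ($H{\left(Y,A \right)} = 0 + 6 = 6$)
$\frac{1}{\left(\left(5 \cdot 4 - 4\right) + H{\left(-10,x{\left(3 \right)} \right)} \left(-27\right)\right) + 75458} = \frac{1}{\left(\left(5 \cdot 4 - 4\right) + 6 \left(-27\right)\right) + 75458} = \frac{1}{\left(\left(20 - 4\right) - 162\right) + 75458} = \frac{1}{\left(16 - 162\right) + 75458} = \frac{1}{-146 + 75458} = \frac{1}{75312}$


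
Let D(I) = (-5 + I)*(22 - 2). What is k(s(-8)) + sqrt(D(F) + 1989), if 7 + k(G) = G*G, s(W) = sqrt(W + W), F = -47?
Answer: -23 + sqrt(949) ≈ 7.8058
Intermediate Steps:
s(W) = sqrt(2)*sqrt(W) (s(W) = sqrt(2*W) = sqrt(2)*sqrt(W))
D(I) = -100 + 20*I (D(I) = (-5 + I)*20 = -100 + 20*I)
k(G) = -7 + G**2 (k(G) = -7 + G*G = -7 + G**2)
k(s(-8)) + sqrt(D(F) + 1989) = (-7 + (sqrt(2)*sqrt(-8))**2) + sqrt((-100 + 20*(-47)) + 1989) = (-7 + (sqrt(2)*(2*I*sqrt(2)))**2) + sqrt((-100 - 940) + 1989) = (-7 + (4*I)**2) + sqrt(-1040 + 1989) = (-7 - 16) + sqrt(949) = -23 + sqrt(949)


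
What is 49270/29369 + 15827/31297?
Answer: 16864087/7724047 ≈ 2.1833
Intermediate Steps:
49270/29369 + 15827/31297 = 49270*(1/29369) + 15827*(1/31297) = 49270/29369 + 133/263 = 16864087/7724047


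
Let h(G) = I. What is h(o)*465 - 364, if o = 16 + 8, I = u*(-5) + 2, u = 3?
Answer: -6409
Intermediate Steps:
I = -13 (I = 3*(-5) + 2 = -15 + 2 = -13)
o = 24
h(G) = -13
h(o)*465 - 364 = -13*465 - 364 = -6045 - 364 = -6409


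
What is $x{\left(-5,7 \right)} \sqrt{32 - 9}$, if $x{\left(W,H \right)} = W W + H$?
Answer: $32 \sqrt{23} \approx 153.47$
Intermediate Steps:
$x{\left(W,H \right)} = H + W^{2}$ ($x{\left(W,H \right)} = W^{2} + H = H + W^{2}$)
$x{\left(-5,7 \right)} \sqrt{32 - 9} = \left(7 + \left(-5\right)^{2}\right) \sqrt{32 - 9} = \left(7 + 25\right) \sqrt{23} = 32 \sqrt{23}$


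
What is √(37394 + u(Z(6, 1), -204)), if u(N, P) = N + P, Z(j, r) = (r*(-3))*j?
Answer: 2*√9293 ≈ 192.80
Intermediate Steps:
Z(j, r) = -3*j*r (Z(j, r) = (-3*r)*j = -3*j*r)
√(37394 + u(Z(6, 1), -204)) = √(37394 + (-3*6*1 - 204)) = √(37394 + (-18 - 204)) = √(37394 - 222) = √37172 = 2*√9293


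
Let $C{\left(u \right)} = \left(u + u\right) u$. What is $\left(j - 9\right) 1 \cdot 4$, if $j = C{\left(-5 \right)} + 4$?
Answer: $180$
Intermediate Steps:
$C{\left(u \right)} = 2 u^{2}$ ($C{\left(u \right)} = 2 u u = 2 u^{2}$)
$j = 54$ ($j = 2 \left(-5\right)^{2} + 4 = 2 \cdot 25 + 4 = 50 + 4 = 54$)
$\left(j - 9\right) 1 \cdot 4 = \left(54 - 9\right) 1 \cdot 4 = 45 \cdot 4 = 180$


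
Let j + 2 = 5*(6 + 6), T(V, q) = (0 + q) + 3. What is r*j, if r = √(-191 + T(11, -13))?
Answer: 58*I*√201 ≈ 822.29*I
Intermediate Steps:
T(V, q) = 3 + q (T(V, q) = q + 3 = 3 + q)
j = 58 (j = -2 + 5*(6 + 6) = -2 + 5*12 = -2 + 60 = 58)
r = I*√201 (r = √(-191 + (3 - 13)) = √(-191 - 10) = √(-201) = I*√201 ≈ 14.177*I)
r*j = (I*√201)*58 = 58*I*√201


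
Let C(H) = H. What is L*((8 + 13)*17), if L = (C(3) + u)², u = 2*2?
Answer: 17493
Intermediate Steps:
u = 4
L = 49 (L = (3 + 4)² = 7² = 49)
L*((8 + 13)*17) = 49*((8 + 13)*17) = 49*(21*17) = 49*357 = 17493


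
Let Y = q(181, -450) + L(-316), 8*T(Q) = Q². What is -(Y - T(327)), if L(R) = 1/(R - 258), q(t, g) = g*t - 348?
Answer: 218496835/2296 ≈ 95164.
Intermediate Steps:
T(Q) = Q²/8
q(t, g) = -348 + g*t
L(R) = 1/(-258 + R)
Y = -46952053/574 (Y = (-348 - 450*181) + 1/(-258 - 316) = (-348 - 81450) + 1/(-574) = -81798 - 1/574 = -46952053/574 ≈ -81798.)
-(Y - T(327)) = -(-46952053/574 - 327²/8) = -(-46952053/574 - 106929/8) = -1*(-218496835/2296) = 218496835/2296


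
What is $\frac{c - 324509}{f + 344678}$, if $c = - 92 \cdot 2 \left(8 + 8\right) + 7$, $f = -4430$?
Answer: $- \frac{163723}{170124} \approx -0.96237$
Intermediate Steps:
$c = -2937$ ($c = - 92 \cdot 2 \cdot 16 + 7 = \left(-92\right) 32 + 7 = -2944 + 7 = -2937$)
$\frac{c - 324509}{f + 344678} = \frac{-2937 - 324509}{-4430 + 344678} = - \frac{327446}{340248} = \left(-327446\right) \frac{1}{340248} = - \frac{163723}{170124}$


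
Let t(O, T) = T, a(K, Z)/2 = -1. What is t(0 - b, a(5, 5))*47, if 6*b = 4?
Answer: -94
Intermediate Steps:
b = ⅔ (b = (⅙)*4 = ⅔ ≈ 0.66667)
a(K, Z) = -2 (a(K, Z) = 2*(-1) = -2)
t(0 - b, a(5, 5))*47 = -2*47 = -94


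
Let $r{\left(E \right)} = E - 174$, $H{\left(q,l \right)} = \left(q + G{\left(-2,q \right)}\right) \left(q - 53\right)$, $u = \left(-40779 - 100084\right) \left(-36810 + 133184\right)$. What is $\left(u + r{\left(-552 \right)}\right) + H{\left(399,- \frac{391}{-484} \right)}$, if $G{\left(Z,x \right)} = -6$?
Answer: $-13575395510$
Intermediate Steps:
$u = -13575530762$ ($u = \left(-140863\right) 96374 = -13575530762$)
$H{\left(q,l \right)} = \left(-53 + q\right) \left(-6 + q\right)$ ($H{\left(q,l \right)} = \left(q - 6\right) \left(q - 53\right) = \left(-6 + q\right) \left(-53 + q\right) = \left(-53 + q\right) \left(-6 + q\right)$)
$r{\left(E \right)} = -174 + E$
$\left(u + r{\left(-552 \right)}\right) + H{\left(399,- \frac{391}{-484} \right)} = \left(-13575530762 - 726\right) + \left(318 + 399^{2} - 23541\right) = \left(-13575530762 - 726\right) + \left(318 + 159201 - 23541\right) = -13575531488 + 135978 = -13575395510$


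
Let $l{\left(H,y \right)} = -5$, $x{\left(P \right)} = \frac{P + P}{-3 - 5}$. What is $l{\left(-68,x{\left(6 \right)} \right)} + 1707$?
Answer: $1702$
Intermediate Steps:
$x{\left(P \right)} = - \frac{P}{4}$ ($x{\left(P \right)} = \frac{2 P}{-8} = 2 P \left(- \frac{1}{8}\right) = - \frac{P}{4}$)
$l{\left(-68,x{\left(6 \right)} \right)} + 1707 = -5 + 1707 = 1702$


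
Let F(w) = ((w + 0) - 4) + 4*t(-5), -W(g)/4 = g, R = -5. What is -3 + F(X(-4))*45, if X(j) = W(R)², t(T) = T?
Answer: 16917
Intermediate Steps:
W(g) = -4*g
X(j) = 400 (X(j) = (-4*(-5))² = 20² = 400)
F(w) = -24 + w (F(w) = ((w + 0) - 4) + 4*(-5) = (w - 4) - 20 = (-4 + w) - 20 = -24 + w)
-3 + F(X(-4))*45 = -3 + (-24 + 400)*45 = -3 + 376*45 = -3 + 16920 = 16917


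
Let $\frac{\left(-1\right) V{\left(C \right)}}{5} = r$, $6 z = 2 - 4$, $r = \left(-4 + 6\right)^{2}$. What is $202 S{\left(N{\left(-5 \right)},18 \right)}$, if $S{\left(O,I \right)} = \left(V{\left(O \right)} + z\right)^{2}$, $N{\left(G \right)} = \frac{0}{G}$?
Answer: $\frac{751642}{9} \approx 83516.0$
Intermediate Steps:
$N{\left(G \right)} = 0$
$r = 4$ ($r = 2^{2} = 4$)
$z = - \frac{1}{3}$ ($z = \frac{2 - 4}{6} = \frac{1}{6} \left(-2\right) = - \frac{1}{3} \approx -0.33333$)
$V{\left(C \right)} = -20$ ($V{\left(C \right)} = \left(-5\right) 4 = -20$)
$S{\left(O,I \right)} = \frac{3721}{9}$ ($S{\left(O,I \right)} = \left(-20 - \frac{1}{3}\right)^{2} = \left(- \frac{61}{3}\right)^{2} = \frac{3721}{9}$)
$202 S{\left(N{\left(-5 \right)},18 \right)} = 202 \cdot \frac{3721}{9} = \frac{751642}{9}$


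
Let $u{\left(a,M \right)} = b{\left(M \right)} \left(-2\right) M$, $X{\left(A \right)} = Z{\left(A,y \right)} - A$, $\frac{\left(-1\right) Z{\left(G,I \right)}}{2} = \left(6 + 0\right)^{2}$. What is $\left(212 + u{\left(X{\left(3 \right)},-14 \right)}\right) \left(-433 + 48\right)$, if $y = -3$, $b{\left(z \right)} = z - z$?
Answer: $-81620$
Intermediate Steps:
$b{\left(z \right)} = 0$
$Z{\left(G,I \right)} = -72$ ($Z{\left(G,I \right)} = - 2 \left(6 + 0\right)^{2} = - 2 \cdot 6^{2} = \left(-2\right) 36 = -72$)
$X{\left(A \right)} = -72 - A$
$u{\left(a,M \right)} = 0$ ($u{\left(a,M \right)} = 0 \left(-2\right) M = 0 M = 0$)
$\left(212 + u{\left(X{\left(3 \right)},-14 \right)}\right) \left(-433 + 48\right) = \left(212 + 0\right) \left(-433 + 48\right) = 212 \left(-385\right) = -81620$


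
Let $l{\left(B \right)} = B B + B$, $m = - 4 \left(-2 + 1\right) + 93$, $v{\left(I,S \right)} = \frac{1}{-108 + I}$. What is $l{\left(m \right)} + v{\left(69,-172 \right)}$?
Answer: $\frac{370733}{39} \approx 9506.0$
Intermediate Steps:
$m = 97$ ($m = \left(-4\right) \left(-1\right) + 93 = 4 + 93 = 97$)
$l{\left(B \right)} = B + B^{2}$ ($l{\left(B \right)} = B^{2} + B = B + B^{2}$)
$l{\left(m \right)} + v{\left(69,-172 \right)} = 97 \left(1 + 97\right) + \frac{1}{-108 + 69} = 97 \cdot 98 + \frac{1}{-39} = 9506 - \frac{1}{39} = \frac{370733}{39}$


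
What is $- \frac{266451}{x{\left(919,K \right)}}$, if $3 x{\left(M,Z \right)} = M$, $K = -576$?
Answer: $- \frac{799353}{919} \approx -869.81$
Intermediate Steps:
$x{\left(M,Z \right)} = \frac{M}{3}$
$- \frac{266451}{x{\left(919,K \right)}} = - \frac{266451}{\frac{1}{3} \cdot 919} = - \frac{266451}{\frac{919}{3}} = \left(-266451\right) \frac{3}{919} = - \frac{799353}{919}$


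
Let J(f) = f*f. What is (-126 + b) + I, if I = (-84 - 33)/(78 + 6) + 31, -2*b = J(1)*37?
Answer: -3217/28 ≈ -114.89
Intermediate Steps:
J(f) = f²
b = -37/2 (b = -1²*37/2 = -37/2 ≈ -18.500)
I = 829/28 (I = -117/84 + 31 = -117*1/84 + 31 = -39/28 + 31 = 829/28 ≈ 29.607)
(-126 + b) + I = (-126 - 37/2) + 829/28 = -289/2 + 829/28 = -3217/28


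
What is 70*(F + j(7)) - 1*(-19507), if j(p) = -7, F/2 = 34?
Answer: 23777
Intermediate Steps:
F = 68 (F = 2*34 = 68)
70*(F + j(7)) - 1*(-19507) = 70*(68 - 7) - 1*(-19507) = 70*61 + 19507 = 4270 + 19507 = 23777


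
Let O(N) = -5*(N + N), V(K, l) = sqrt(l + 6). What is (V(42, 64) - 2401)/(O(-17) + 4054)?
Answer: -2401/4224 + sqrt(70)/4224 ≈ -0.56644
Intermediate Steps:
V(K, l) = sqrt(6 + l)
O(N) = -10*N
(V(42, 64) - 2401)/(O(-17) + 4054) = (sqrt(6 + 64) - 2401)/(-10*(-17) + 4054) = (sqrt(70) - 2401)/(170 + 4054) = (-2401 + sqrt(70))/4224 = (-2401 + sqrt(70))*(1/4224) = -2401/4224 + sqrt(70)/4224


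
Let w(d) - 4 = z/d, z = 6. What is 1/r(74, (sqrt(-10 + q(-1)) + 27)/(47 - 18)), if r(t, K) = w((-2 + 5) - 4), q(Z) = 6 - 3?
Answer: -1/2 ≈ -0.50000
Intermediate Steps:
q(Z) = 3
w(d) = 4 + 6/d
r(t, K) = -2 (r(t, K) = 4 + 6/((-2 + 5) - 4) = 4 + 6/(3 - 4) = 4 + 6/(-1) = 4 + 6*(-1) = 4 - 6 = -2)
1/r(74, (sqrt(-10 + q(-1)) + 27)/(47 - 18)) = 1/(-2) = -1/2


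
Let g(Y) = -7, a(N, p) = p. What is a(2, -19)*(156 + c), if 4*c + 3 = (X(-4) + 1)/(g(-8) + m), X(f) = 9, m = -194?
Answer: -2371409/804 ≈ -2949.5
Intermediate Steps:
c = -613/804 (c = -¾ + ((9 + 1)/(-7 - 194))/4 = -¾ + (10/(-201))/4 = -¾ + (10*(-1/201))/4 = -¾ + (¼)*(-10/201) = -¾ - 5/402 = -613/804 ≈ -0.76244)
a(2, -19)*(156 + c) = -19*(156 - 613/804) = -19*124811/804 = -2371409/804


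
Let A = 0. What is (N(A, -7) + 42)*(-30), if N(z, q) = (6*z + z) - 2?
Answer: -1200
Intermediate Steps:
N(z, q) = -2 + 7*z (N(z, q) = 7*z - 2 = -2 + 7*z)
(N(A, -7) + 42)*(-30) = ((-2 + 7*0) + 42)*(-30) = ((-2 + 0) + 42)*(-30) = (-2 + 42)*(-30) = 40*(-30) = -1200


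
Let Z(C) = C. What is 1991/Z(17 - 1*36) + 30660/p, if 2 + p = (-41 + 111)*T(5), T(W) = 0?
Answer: -293261/19 ≈ -15435.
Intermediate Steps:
p = -2 (p = -2 + (-41 + 111)*0 = -2 + 70*0 = -2 + 0 = -2)
1991/Z(17 - 1*36) + 30660/p = 1991/(17 - 1*36) + 30660/(-2) = 1991/(17 - 36) + 30660*(-½) = 1991/(-19) - 15330 = 1991*(-1/19) - 15330 = -1991/19 - 15330 = -293261/19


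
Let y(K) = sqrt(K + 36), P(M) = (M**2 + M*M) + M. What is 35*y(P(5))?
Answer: 35*sqrt(91) ≈ 333.88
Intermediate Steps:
P(M) = M + 2*M**2 (P(M) = (M**2 + M**2) + M = 2*M**2 + M = M + 2*M**2)
y(K) = sqrt(36 + K)
35*y(P(5)) = 35*sqrt(36 + 5*(1 + 2*5)) = 35*sqrt(36 + 5*(1 + 10)) = 35*sqrt(36 + 5*11) = 35*sqrt(36 + 55) = 35*sqrt(91)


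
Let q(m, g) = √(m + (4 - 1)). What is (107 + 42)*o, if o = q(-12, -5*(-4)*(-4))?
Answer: 447*I ≈ 447.0*I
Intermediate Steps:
q(m, g) = √(3 + m) (q(m, g) = √(m + 3) = √(3 + m))
o = 3*I (o = √(3 - 12) = √(-9) = 3*I ≈ 3.0*I)
(107 + 42)*o = (107 + 42)*(3*I) = 149*(3*I) = 447*I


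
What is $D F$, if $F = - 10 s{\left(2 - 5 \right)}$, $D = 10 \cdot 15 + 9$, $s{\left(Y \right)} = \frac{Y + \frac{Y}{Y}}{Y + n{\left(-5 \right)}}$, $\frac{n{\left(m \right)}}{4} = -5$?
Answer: $- \frac{3180}{23} \approx -138.26$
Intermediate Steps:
$n{\left(m \right)} = -20$ ($n{\left(m \right)} = 4 \left(-5\right) = -20$)
$s{\left(Y \right)} = \frac{1 + Y}{-20 + Y}$ ($s{\left(Y \right)} = \frac{Y + \frac{Y}{Y}}{Y - 20} = \frac{Y + 1}{-20 + Y} = \frac{1 + Y}{-20 + Y}$)
$D = 159$ ($D = 150 + 9 = 159$)
$F = - \frac{20}{23}$ ($F = - 10 \frac{1 + \left(2 - 5\right)}{-20 + \left(2 - 5\right)} = - 10 \frac{1 - 3}{-20 - 3} = - 10 \frac{1}{-23} \left(-2\right) = - 10 \left(\left(- \frac{1}{23}\right) \left(-2\right)\right) = \left(-10\right) \frac{2}{23} = - \frac{20}{23} \approx -0.86957$)
$D F = 159 \left(- \frac{20}{23}\right) = - \frac{3180}{23}$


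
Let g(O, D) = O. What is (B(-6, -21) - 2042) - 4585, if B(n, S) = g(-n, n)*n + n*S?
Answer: -6537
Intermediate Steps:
B(n, S) = -n² + S*n (B(n, S) = (-n)*n + n*S = -n² + S*n)
(B(-6, -21) - 2042) - 4585 = (-6*(-21 - 1*(-6)) - 2042) - 4585 = (-6*(-21 + 6) - 2042) - 4585 = (-6*(-15) - 2042) - 4585 = (90 - 2042) - 4585 = -1952 - 4585 = -6537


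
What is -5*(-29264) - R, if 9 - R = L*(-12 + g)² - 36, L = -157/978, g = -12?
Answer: 23827753/163 ≈ 1.4618e+5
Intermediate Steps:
L = -157/978 (L = -157*1/978 = -157/978 ≈ -0.16053)
R = 22407/163 (R = 9 - (-157*(-12 - 12)²/978 - 36) = 9 - (-157/978*(-24)² - 36) = 9 - (-157/978*576 - 36) = 9 - (-15072/163 - 36) = 9 - 1*(-20940/163) = 9 + 20940/163 = 22407/163 ≈ 137.47)
-5*(-29264) - R = -5*(-29264) - 1*22407/163 = 146320 - 22407/163 = 23827753/163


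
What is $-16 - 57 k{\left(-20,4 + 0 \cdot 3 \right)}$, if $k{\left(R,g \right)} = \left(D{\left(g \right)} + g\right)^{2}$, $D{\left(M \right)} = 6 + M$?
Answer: $-11188$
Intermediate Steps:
$k{\left(R,g \right)} = \left(6 + 2 g\right)^{2}$ ($k{\left(R,g \right)} = \left(\left(6 + g\right) + g\right)^{2} = \left(6 + 2 g\right)^{2}$)
$-16 - 57 k{\left(-20,4 + 0 \cdot 3 \right)} = -16 - 57 \cdot 4 \left(3 + \left(4 + 0 \cdot 3\right)\right)^{2} = -16 - 57 \cdot 4 \left(3 + \left(4 + 0\right)\right)^{2} = -16 - 57 \cdot 4 \left(3 + 4\right)^{2} = -16 - 57 \cdot 4 \cdot 7^{2} = -16 - 57 \cdot 4 \cdot 49 = -16 - 11172 = -11188$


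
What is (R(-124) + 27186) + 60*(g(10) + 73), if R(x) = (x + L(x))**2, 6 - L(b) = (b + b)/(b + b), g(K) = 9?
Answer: 46267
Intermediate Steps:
L(b) = 5 (L(b) = 6 - (b + b)/(b + b) = 6 - 2*b/(2*b) = 6 - 2*b*1/(2*b) = 6 - 1*1 = 6 - 1 = 5)
R(x) = (5 + x)**2 (R(x) = (x + 5)**2 = (5 + x)**2)
(R(-124) + 27186) + 60*(g(10) + 73) = ((5 - 124)**2 + 27186) + 60*(9 + 73) = ((-119)**2 + 27186) + 60*82 = (14161 + 27186) + 4920 = 41347 + 4920 = 46267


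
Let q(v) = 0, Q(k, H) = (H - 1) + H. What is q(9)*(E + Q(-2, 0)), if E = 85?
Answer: 0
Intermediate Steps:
Q(k, H) = -1 + 2*H (Q(k, H) = (-1 + H) + H = -1 + 2*H)
q(9)*(E + Q(-2, 0)) = 0*(85 + (-1 + 2*0)) = 0*(85 + (-1 + 0)) = 0*(85 - 1) = 0*84 = 0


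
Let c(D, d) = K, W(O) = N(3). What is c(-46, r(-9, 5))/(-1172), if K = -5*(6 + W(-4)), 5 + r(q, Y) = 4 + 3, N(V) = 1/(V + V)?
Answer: 185/7032 ≈ 0.026308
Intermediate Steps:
N(V) = 1/(2*V)
W(O) = ⅙ (W(O) = (½)/3 = (½)*(⅓) = ⅙)
r(q, Y) = 2 (r(q, Y) = -5 + (4 + 3) = -5 + 7 = 2)
K = -185/6 (K = -5*(6 + ⅙) = -5*37/6 = -185/6 ≈ -30.833)
c(D, d) = -185/6
c(-46, r(-9, 5))/(-1172) = -185/6/(-1172) = -185/6*(-1/1172) = 185/7032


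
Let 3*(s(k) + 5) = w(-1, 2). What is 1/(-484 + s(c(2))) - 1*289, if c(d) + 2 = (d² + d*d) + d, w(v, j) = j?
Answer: -423388/1465 ≈ -289.00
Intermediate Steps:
c(d) = -2 + d + 2*d² (c(d) = -2 + ((d² + d*d) + d) = -2 + ((d² + d²) + d) = -2 + (2*d² + d) = -2 + (d + 2*d²) = -2 + d + 2*d²)
s(k) = -13/3 (s(k) = -5 + (⅓)*2 = -5 + ⅔ = -13/3)
1/(-484 + s(c(2))) - 1*289 = 1/(-484 - 13/3) - 1*289 = 1/(-1465/3) - 289 = -3/1465 - 289 = -423388/1465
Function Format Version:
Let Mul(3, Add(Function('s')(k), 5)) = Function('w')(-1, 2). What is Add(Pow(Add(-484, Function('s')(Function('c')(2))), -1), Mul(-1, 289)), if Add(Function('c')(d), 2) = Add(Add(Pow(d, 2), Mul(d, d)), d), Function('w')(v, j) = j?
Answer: Rational(-423388, 1465) ≈ -289.00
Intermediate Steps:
Function('c')(d) = Add(-2, d, Mul(2, Pow(d, 2))) (Function('c')(d) = Add(-2, Add(Add(Pow(d, 2), Mul(d, d)), d)) = Add(-2, Add(Add(Pow(d, 2), Pow(d, 2)), d)) = Add(-2, Add(Mul(2, Pow(d, 2)), d)) = Add(-2, Add(d, Mul(2, Pow(d, 2)))) = Add(-2, d, Mul(2, Pow(d, 2))))
Function('s')(k) = Rational(-13, 3) (Function('s')(k) = Add(-5, Mul(Rational(1, 3), 2)) = Add(-5, Rational(2, 3)) = Rational(-13, 3))
Add(Pow(Add(-484, Function('s')(Function('c')(2))), -1), Mul(-1, 289)) = Add(Pow(Add(-484, Rational(-13, 3)), -1), Mul(-1, 289)) = Add(Pow(Rational(-1465, 3), -1), -289) = Add(Rational(-3, 1465), -289) = Rational(-423388, 1465)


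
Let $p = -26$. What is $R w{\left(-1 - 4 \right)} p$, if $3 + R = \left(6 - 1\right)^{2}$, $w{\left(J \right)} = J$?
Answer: $2860$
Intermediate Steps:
$R = 22$ ($R = -3 + \left(6 - 1\right)^{2} = -3 + 5^{2} = -3 + 25 = 22$)
$R w{\left(-1 - 4 \right)} p = 22 \left(-1 - 4\right) \left(-26\right) = 22 \left(-5\right) \left(-26\right) = \left(-110\right) \left(-26\right) = 2860$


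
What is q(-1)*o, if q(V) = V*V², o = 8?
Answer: -8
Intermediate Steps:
q(V) = V³
q(-1)*o = (-1)³*8 = -1*8 = -8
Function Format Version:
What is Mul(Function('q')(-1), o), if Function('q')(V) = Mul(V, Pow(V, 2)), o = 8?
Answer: -8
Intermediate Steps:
Function('q')(V) = Pow(V, 3)
Mul(Function('q')(-1), o) = Mul(Pow(-1, 3), 8) = Mul(-1, 8) = -8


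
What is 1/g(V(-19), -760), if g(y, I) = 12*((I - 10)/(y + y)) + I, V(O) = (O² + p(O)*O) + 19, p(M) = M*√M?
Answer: 19*(-19*√19 + 20*I)/(20*(-14671*I + 13718*√19)) ≈ -0.0013146 - 4.7945e-6*I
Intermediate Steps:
p(M) = M^(3/2)
V(O) = 19 + O² + O^(5/2) (V(O) = (O² + O^(3/2)*O) + 19 = (O² + O^(5/2)) + 19 = 19 + O² + O^(5/2))
g(y, I) = I + 6*(-10 + I)/y (g(y, I) = 12*((-10 + I)/((2*y))) + I = 12*((-10 + I)*(1/(2*y))) + I = 12*((-10 + I)/(2*y)) + I = 6*(-10 + I)/y + I = I + 6*(-10 + I)/y)
1/g(V(-19), -760) = 1/((-60 + 6*(-760) - 760*(19 + (-19)² + (-19)^(5/2)))/(19 + (-19)² + (-19)^(5/2))) = 1/((-60 - 4560 - 760*(19 + 361 + 361*I*√19))/(19 + 361 + 361*I*√19)) = 1/((-60 - 4560 - 760*(380 + 361*I*√19))/(380 + 361*I*√19)) = 1/((-60 - 4560 + (-288800 - 274360*I*√19))/(380 + 361*I*√19)) = 1/((-293420 - 274360*I*√19)/(380 + 361*I*√19)) = (380 + 361*I*√19)/(-293420 - 274360*I*√19)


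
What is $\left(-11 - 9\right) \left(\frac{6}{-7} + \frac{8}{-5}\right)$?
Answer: $\frac{344}{7} \approx 49.143$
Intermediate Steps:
$\left(-11 - 9\right) \left(\frac{6}{-7} + \frac{8}{-5}\right) = - 20 \left(6 \left(- \frac{1}{7}\right) + 8 \left(- \frac{1}{5}\right)\right) = - 20 \left(- \frac{6}{7} - \frac{8}{5}\right) = \left(-20\right) \left(- \frac{86}{35}\right) = \frac{344}{7}$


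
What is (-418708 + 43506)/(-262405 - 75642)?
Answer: 375202/338047 ≈ 1.1099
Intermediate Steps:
(-418708 + 43506)/(-262405 - 75642) = -375202/(-338047) = -375202*(-1/338047) = 375202/338047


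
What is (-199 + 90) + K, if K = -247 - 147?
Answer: -503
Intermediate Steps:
K = -394
(-199 + 90) + K = (-199 + 90) - 394 = -109 - 394 = -503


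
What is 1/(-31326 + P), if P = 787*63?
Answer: 1/18255 ≈ 5.4780e-5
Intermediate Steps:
P = 49581
1/(-31326 + P) = 1/(-31326 + 49581) = 1/18255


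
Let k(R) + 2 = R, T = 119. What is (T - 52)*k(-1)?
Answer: -201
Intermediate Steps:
k(R) = -2 + R
(T - 52)*k(-1) = (119 - 52)*(-2 - 1) = 67*(-3) = -201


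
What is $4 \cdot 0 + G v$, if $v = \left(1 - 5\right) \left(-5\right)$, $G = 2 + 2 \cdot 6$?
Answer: $280$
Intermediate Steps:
$G = 14$ ($G = 2 + 12 = 14$)
$v = 20$ ($v = \left(-4\right) \left(-5\right) = 20$)
$4 \cdot 0 + G v = 4 \cdot 0 + 14 \cdot 20 = 0 + 280 = 280$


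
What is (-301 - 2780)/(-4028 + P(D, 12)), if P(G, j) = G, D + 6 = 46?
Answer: 3081/3988 ≈ 0.77257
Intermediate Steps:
D = 40 (D = -6 + 46 = 40)
(-301 - 2780)/(-4028 + P(D, 12)) = (-301 - 2780)/(-4028 + 40) = -3081/(-3988) = -3081*(-1/3988) = 3081/3988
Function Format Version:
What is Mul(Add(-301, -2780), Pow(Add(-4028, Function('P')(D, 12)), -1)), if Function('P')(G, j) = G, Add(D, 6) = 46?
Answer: Rational(3081, 3988) ≈ 0.77257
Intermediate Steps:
D = 40 (D = Add(-6, 46) = 40)
Mul(Add(-301, -2780), Pow(Add(-4028, Function('P')(D, 12)), -1)) = Mul(Add(-301, -2780), Pow(Add(-4028, 40), -1)) = Mul(-3081, Pow(-3988, -1)) = Mul(-3081, Rational(-1, 3988)) = Rational(3081, 3988)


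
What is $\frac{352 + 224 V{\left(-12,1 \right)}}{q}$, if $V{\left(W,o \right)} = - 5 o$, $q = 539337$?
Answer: $- \frac{256}{179779} \approx -0.001424$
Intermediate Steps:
$\frac{352 + 224 V{\left(-12,1 \right)}}{q} = \frac{352 + 224 \left(\left(-5\right) 1\right)}{539337} = \left(352 + 224 \left(-5\right)\right) \frac{1}{539337} = \left(352 - 1120\right) \frac{1}{539337} = \left(-768\right) \frac{1}{539337} = - \frac{256}{179779}$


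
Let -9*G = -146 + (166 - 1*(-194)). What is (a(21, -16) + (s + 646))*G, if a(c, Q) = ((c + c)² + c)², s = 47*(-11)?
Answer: -227293252/3 ≈ -7.5764e+7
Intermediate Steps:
s = -517
G = -214/9 (G = -(-146 + (166 - 1*(-194)))/9 = -(-146 + (166 + 194))/9 = -(-146 + 360)/9 = -⅑*214 = -214/9 ≈ -23.778)
a(c, Q) = (c + 4*c²)² (a(c, Q) = ((2*c)² + c)² = (4*c² + c)² = (c + 4*c²)²)
(a(21, -16) + (s + 646))*G = (21²*(1 + 4*21)² + (-517 + 646))*(-214/9) = (441*(1 + 84)² + 129)*(-214/9) = (441*85² + 129)*(-214/9) = (441*7225 + 129)*(-214/9) = (3186225 + 129)*(-214/9) = 3186354*(-214/9) = -227293252/3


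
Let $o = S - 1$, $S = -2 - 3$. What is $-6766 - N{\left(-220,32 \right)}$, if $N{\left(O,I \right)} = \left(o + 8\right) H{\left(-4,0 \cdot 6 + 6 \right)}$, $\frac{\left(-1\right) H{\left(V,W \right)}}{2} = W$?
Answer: $-6742$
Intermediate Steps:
$S = -5$
$o = -6$ ($o = -5 - 1 = -6$)
$H{\left(V,W \right)} = - 2 W$
$N{\left(O,I \right)} = -24$ ($N{\left(O,I \right)} = \left(-6 + 8\right) \left(- 2 \left(0 \cdot 6 + 6\right)\right) = 2 \left(- 2 \left(0 + 6\right)\right) = 2 \left(\left(-2\right) 6\right) = 2 \left(-12\right) = -24$)
$-6766 - N{\left(-220,32 \right)} = -6766 - -24 = -6766 + 24 = -6742$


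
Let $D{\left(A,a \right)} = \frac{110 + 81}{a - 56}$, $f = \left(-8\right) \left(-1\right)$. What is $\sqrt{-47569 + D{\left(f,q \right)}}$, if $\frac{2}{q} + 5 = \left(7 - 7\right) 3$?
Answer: $\frac{i \sqrt{3783146466}}{282} \approx 218.11 i$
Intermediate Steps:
$f = 8$
$q = - \frac{2}{5}$ ($q = \frac{2}{-5 + \left(7 - 7\right) 3} = \frac{2}{-5 + 0 \cdot 3} = \frac{2}{-5 + 0} = \frac{2}{-5} = 2 \left(- \frac{1}{5}\right) = - \frac{2}{5} \approx -0.4$)
$D{\left(A,a \right)} = \frac{191}{-56 + a}$
$\sqrt{-47569 + D{\left(f,q \right)}} = \sqrt{-47569 + \frac{191}{-56 - \frac{2}{5}}} = \sqrt{-47569 + \frac{191}{- \frac{282}{5}}} = \sqrt{-47569 + 191 \left(- \frac{5}{282}\right)} = \sqrt{-47569 - \frac{955}{282}} = \sqrt{- \frac{13415413}{282}} = \frac{i \sqrt{3783146466}}{282}$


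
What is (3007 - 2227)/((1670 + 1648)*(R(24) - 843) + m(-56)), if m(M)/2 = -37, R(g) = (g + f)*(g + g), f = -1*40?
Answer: -195/1336343 ≈ -0.00014592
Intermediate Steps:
f = -40
R(g) = 2*g*(-40 + g) (R(g) = (g - 40)*(g + g) = (-40 + g)*(2*g) = 2*g*(-40 + g))
m(M) = -74 (m(M) = 2*(-37) = -74)
(3007 - 2227)/((1670 + 1648)*(R(24) - 843) + m(-56)) = (3007 - 2227)/((1670 + 1648)*(2*24*(-40 + 24) - 843) - 74) = 780/(3318*(2*24*(-16) - 843) - 74) = 780/(3318*(-768 - 843) - 74) = 780/(3318*(-1611) - 74) = 780/(-5345298 - 74) = 780/(-5345372) = 780*(-1/5345372) = -195/1336343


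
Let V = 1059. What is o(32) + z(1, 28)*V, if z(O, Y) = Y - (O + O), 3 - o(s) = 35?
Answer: 27502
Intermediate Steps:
o(s) = -32 (o(s) = 3 - 1*35 = 3 - 35 = -32)
z(O, Y) = Y - 2*O
o(32) + z(1, 28)*V = -32 + (28 - 2*1)*1059 = -32 + (28 - 2)*1059 = -32 + 26*1059 = -32 + 27534 = 27502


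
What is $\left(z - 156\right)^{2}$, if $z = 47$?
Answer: $11881$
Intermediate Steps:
$\left(z - 156\right)^{2} = \left(47 - 156\right)^{2} = \left(-109\right)^{2} = 11881$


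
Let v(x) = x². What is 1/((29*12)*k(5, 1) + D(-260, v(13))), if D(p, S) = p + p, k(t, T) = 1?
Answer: -1/172 ≈ -0.0058140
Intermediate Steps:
D(p, S) = 2*p
1/((29*12)*k(5, 1) + D(-260, v(13))) = 1/((29*12)*1 + 2*(-260)) = 1/(348*1 - 520) = 1/(348 - 520) = 1/(-172) = -1/172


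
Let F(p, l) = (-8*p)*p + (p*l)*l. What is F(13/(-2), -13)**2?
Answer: 8254129/4 ≈ 2.0635e+6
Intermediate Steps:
F(p, l) = -8*p**2 + p*l**2 (F(p, l) = -8*p**2 + (l*p)*l = -8*p**2 + p*l**2)
F(13/(-2), -13)**2 = ((13/(-2))*((-13)**2 - 104/(-2)))**2 = ((13*(-1/2))*(169 - 104*(-1)/2))**2 = (-13*(169 - 8*(-13/2))/2)**2 = (-13*(169 + 52)/2)**2 = (-13/2*221)**2 = (-2873/2)**2 = 8254129/4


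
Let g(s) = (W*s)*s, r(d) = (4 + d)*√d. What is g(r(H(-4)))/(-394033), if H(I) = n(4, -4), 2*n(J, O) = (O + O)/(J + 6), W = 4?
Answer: 2592/49254125 ≈ 5.2625e-5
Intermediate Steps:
n(J, O) = O/(6 + J) (n(J, O) = ((O + O)/(J + 6))/2 = ((2*O)/(6 + J))/2 = (2*O/(6 + J))/2 = O/(6 + J))
H(I) = -⅖ (H(I) = -4/(6 + 4) = -4/10 = -4*⅒ = -⅖)
r(d) = √d*(4 + d)
g(s) = 4*s² (g(s) = (4*s)*s = 4*s²)
g(r(H(-4)))/(-394033) = (4*(√(-⅖)*(4 - ⅖))²)/(-394033) = (4*((I*√10/5)*(18/5))²)*(-1/394033) = (4*(18*I*√10/25)²)*(-1/394033) = (4*(-648/125))*(-1/394033) = -2592/125*(-1/394033) = 2592/49254125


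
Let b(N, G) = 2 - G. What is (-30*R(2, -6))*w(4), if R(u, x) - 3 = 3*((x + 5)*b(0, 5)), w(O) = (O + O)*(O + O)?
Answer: -23040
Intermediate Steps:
w(O) = 4*O² (w(O) = (2*O)*(2*O) = 4*O²)
R(u, x) = -42 - 9*x (R(u, x) = 3 + 3*((x + 5)*(2 - 1*5)) = 3 + 3*((5 + x)*(2 - 5)) = 3 + 3*((5 + x)*(-3)) = 3 + 3*(-15 - 3*x) = 3 + (-45 - 9*x) = -42 - 9*x)
(-30*R(2, -6))*w(4) = (-30*(-42 - 9*(-6)))*(4*4²) = (-30*(-42 + 54))*(4*16) = -30*12*64 = -360*64 = -23040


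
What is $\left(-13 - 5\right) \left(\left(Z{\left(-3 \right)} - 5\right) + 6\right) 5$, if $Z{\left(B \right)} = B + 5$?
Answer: $-270$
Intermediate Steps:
$Z{\left(B \right)} = 5 + B$
$\left(-13 - 5\right) \left(\left(Z{\left(-3 \right)} - 5\right) + 6\right) 5 = \left(-13 - 5\right) \left(\left(\left(5 - 3\right) - 5\right) + 6\right) 5 = - 18 \left(\left(2 - 5\right) + 6\right) 5 = - 18 \left(-3 + 6\right) 5 = - 18 \cdot 3 \cdot 5 = \left(-18\right) 15 = -270$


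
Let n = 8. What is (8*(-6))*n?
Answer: -384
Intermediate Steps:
(8*(-6))*n = (8*(-6))*8 = -48*8 = -384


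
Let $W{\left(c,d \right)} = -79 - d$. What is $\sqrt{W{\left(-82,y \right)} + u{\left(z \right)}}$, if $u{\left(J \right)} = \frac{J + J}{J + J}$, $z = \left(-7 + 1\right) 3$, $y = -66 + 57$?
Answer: $i \sqrt{69} \approx 8.3066 i$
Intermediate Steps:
$y = -9$
$z = -18$ ($z = \left(-6\right) 3 = -18$)
$u{\left(J \right)} = 1$ ($u{\left(J \right)} = \frac{2 J}{2 J} = 2 J \frac{1}{2 J} = 1$)
$\sqrt{W{\left(-82,y \right)} + u{\left(z \right)}} = \sqrt{\left(-79 - -9\right) + 1} = \sqrt{\left(-79 + 9\right) + 1} = \sqrt{-70 + 1} = \sqrt{-69} = i \sqrt{69}$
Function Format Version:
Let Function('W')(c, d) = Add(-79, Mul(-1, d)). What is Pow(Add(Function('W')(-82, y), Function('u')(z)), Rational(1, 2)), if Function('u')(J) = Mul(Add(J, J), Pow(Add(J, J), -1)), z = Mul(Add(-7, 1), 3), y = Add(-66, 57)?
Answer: Mul(I, Pow(69, Rational(1, 2))) ≈ Mul(8.3066, I)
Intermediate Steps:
y = -9
z = -18 (z = Mul(-6, 3) = -18)
Function('u')(J) = 1 (Function('u')(J) = Mul(Mul(2, J), Pow(Mul(2, J), -1)) = Mul(Mul(2, J), Mul(Rational(1, 2), Pow(J, -1))) = 1)
Pow(Add(Function('W')(-82, y), Function('u')(z)), Rational(1, 2)) = Pow(Add(Add(-79, Mul(-1, -9)), 1), Rational(1, 2)) = Pow(Add(Add(-79, 9), 1), Rational(1, 2)) = Pow(Add(-70, 1), Rational(1, 2)) = Pow(-69, Rational(1, 2)) = Mul(I, Pow(69, Rational(1, 2)))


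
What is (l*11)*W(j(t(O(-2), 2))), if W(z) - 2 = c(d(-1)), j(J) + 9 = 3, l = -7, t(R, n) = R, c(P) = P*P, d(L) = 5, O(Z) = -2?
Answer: -2079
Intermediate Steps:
c(P) = P²
j(J) = -6 (j(J) = -9 + 3 = -6)
W(z) = 27 (W(z) = 2 + 5² = 2 + 25 = 27)
(l*11)*W(j(t(O(-2), 2))) = -7*11*27 = -77*27 = -2079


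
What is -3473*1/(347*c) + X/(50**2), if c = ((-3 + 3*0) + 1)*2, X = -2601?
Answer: 634039/433750 ≈ 1.4618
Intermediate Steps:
c = -4 (c = ((-3 + 0) + 1)*2 = (-3 + 1)*2 = -2*2 = -4)
-3473*1/(347*c) + X/(50**2) = -3473/((-4*347)) - 2601/(50**2) = -3473/(-1388) - 2601/2500 = -3473*(-1/1388) - 2601*1/2500 = 3473/1388 - 2601/2500 = 634039/433750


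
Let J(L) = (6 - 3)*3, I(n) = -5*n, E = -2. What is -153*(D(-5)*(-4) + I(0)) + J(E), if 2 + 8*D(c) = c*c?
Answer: 3537/2 ≈ 1768.5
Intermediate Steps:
J(L) = 9 (J(L) = 3*3 = 9)
D(c) = -¼ + c²/8 (D(c) = -¼ + (c*c)/8 = -¼ + c²/8)
-153*(D(-5)*(-4) + I(0)) + J(E) = -153*((-¼ + (⅛)*(-5)²)*(-4) - 5*0) + 9 = -153*((-¼ + (⅛)*25)*(-4) + 0) + 9 = -153*((-¼ + 25/8)*(-4) + 0) + 9 = -153*((23/8)*(-4) + 0) + 9 = -153*(-23/2 + 0) + 9 = -153*(-23/2) + 9 = 3519/2 + 9 = 3537/2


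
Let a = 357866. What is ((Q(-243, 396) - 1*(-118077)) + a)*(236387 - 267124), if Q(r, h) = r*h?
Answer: -11671299955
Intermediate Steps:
Q(r, h) = h*r
((Q(-243, 396) - 1*(-118077)) + a)*(236387 - 267124) = ((396*(-243) - 1*(-118077)) + 357866)*(236387 - 267124) = ((-96228 + 118077) + 357866)*(-30737) = (21849 + 357866)*(-30737) = 379715*(-30737) = -11671299955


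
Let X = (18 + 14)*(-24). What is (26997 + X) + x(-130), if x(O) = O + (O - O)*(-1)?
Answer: 26099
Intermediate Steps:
x(O) = O (x(O) = O + 0*(-1) = O + 0 = O)
X = -768 (X = 32*(-24) = -768)
(26997 + X) + x(-130) = (26997 - 768) - 130 = 26229 - 130 = 26099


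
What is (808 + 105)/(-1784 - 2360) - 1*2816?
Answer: -11670417/4144 ≈ -2816.2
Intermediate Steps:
(808 + 105)/(-1784 - 2360) - 1*2816 = 913/(-4144) - 2816 = 913*(-1/4144) - 2816 = -913/4144 - 2816 = -11670417/4144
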